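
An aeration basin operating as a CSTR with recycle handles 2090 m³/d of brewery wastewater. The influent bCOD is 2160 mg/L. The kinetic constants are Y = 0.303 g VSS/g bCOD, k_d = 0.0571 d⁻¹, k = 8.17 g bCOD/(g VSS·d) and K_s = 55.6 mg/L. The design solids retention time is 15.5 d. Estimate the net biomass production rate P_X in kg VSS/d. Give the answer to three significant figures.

Effluent substrate depends only on kinetics and SRT: S = K_s(1 + k_d θ_c) / [θ_c(Yk − k_d) − 1] = 55.6 × (1 + 0.0571 × 15.5) / [15.5 × (0.303 × 8.17 − 0.0571) − 1] = 104.8 / 36.49 = 2.873 mg/L.
Observed yield with endogenous decay: Y_obs = Y / (1 + k_d·θ_c) = 0.303 / (1 + 0.0571 × 15.5) = 0.303 / 1.885 = 0.1607 g VSS/g bCOD.
ΔS = 2160 − 2.87 = 2157 mg/L, so the substrate removal rate is 2090 × 2157/1000 = 4508 kg bCOD/d.
P_X = Y_obs · Q(S₀ − S) = 0.1607 × 4508 = 724.7 kg VSS/d.

P_X ≈ 725 kg VSS/d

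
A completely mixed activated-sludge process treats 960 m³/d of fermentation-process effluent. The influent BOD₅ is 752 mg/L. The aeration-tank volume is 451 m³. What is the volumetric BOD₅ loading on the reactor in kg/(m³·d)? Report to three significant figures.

L_v ≈ 1.60 kg BOD₅/(m³·d)

L_v = Q S₀ / V = 960 × 752 × 10⁻³ / 451.0 = 1.601 kg/(m³·d).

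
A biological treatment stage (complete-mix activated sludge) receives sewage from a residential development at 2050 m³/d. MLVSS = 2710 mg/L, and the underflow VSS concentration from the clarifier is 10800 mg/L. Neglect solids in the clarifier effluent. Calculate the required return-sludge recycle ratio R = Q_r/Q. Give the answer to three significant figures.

Mass balance around the secondary clarifier (neglecting effluent solids): R = X / (X_r − X) = 2710 / (10800 − 2710) = 0.3350.

R ≈ 0.335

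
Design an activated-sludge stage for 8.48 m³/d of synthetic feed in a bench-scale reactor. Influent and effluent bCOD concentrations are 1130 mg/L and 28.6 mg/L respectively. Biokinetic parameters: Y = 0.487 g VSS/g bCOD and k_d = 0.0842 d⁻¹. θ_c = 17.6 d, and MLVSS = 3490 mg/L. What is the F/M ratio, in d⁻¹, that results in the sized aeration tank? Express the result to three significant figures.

F/M ≈ 0.297 d⁻¹

From the SRT design equation V = Y Q (S₀−S) θ_c / [X (1 + k_d θ_c)] = 0.487 × 8.48 × (1130 − 28.6) × 17.6 / [3490 × (1 + 0.0842 × 17.6)] = 8.01×10^4 / 8662 = 9.242 m³.
F/M = Q·S₀ / (V·X) = 8.48 × 1130 / (9.242 × 3490) = 0.2971 g bCOD·(g VSS·d)⁻¹.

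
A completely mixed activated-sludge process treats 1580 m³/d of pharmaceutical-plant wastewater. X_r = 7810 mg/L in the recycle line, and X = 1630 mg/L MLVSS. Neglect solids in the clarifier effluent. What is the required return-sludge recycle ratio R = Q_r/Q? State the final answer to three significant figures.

R ≈ 0.264

Mass balance around the secondary clarifier (neglecting effluent solids): R = X / (X_r − X) = 1630 / (7810 − 1630) = 0.2638.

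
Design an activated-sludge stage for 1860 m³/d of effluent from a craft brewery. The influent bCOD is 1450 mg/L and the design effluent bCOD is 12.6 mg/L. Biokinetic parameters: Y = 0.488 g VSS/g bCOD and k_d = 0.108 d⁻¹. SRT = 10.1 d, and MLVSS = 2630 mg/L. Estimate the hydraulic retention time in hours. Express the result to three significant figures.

τ ≈ 30.9 h

From the SRT design equation V = Y Q (S₀−S) θ_c / [X (1 + k_d θ_c)] = 0.488 × 1860 × (1450 − 12.6) × 10.1 / [2630 × (1 + 0.108 × 10.1)] = 1.32×10^7 / 5499 = 2396 m³.
HRT = V/Q = 2396 m³ / 1860 m³·d⁻¹ = 1.288 d × 24 = 30.92 h.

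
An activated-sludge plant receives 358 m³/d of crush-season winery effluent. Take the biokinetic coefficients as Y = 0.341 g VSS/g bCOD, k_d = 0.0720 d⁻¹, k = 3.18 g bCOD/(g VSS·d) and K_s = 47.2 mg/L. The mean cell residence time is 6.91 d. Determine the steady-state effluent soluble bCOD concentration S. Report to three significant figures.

From the Monod/SRT balance for a CMAS, S = K_s·(1+k_d θ_c)/[θ_c·(Y k − k_d) − 1] = 47.2 × (1 + 0.0720 × 6.91) / [6.91 × (0.341 × 3.18 − 0.0720) − 1] = 70.68 / 5.996 = 11.79 mg/L.

S ≈ 11.8 mg/L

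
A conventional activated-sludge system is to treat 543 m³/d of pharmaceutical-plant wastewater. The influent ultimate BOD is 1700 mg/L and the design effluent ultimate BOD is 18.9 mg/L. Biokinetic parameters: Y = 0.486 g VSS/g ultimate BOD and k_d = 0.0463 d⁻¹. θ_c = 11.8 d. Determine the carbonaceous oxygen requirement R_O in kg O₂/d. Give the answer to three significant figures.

R_O ≈ 505 kg O₂/d

Observed yield with endogenous decay: Y_obs = Y / (1 + k_d·θ_c) = 0.486 / (1 + 0.0463 × 11.8) = 0.486 / 1.546 = 0.3143 g VSS/g ultimate BOD.
Substrate removed = Q·(S₀ − S) = 543 m³/d × (1700 − 18.9) g/m³ = 9.13×10^5 g/d = 912.8 kg/d.
Biomass synthesised: P_X = Y_obs × 912.8 = 286.9 kg VSS/d.
R_O = Q·ΔS − 1.42 P_X = 912.8 − 407.4 = 505.4 kg O₂/d.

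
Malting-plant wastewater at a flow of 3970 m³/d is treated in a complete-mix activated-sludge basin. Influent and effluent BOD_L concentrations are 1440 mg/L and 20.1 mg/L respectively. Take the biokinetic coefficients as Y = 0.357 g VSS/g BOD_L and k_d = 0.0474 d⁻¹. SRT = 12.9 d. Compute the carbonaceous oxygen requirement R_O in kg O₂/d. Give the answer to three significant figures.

R_O ≈ 3860 kg O₂/d

Observed yield with endogenous decay: Y_obs = Y / (1 + k_d·θ_c) = 0.357 / (1 + 0.0474 × 12.9) = 0.357 / 1.611 = 0.2215 g VSS/g BOD_L.
Q·(S₀ − S) = 3970 × (1440 − 20.1) × 10⁻³ = 5637 kg/d removed.
Biomass synthesised: P_X = Y_obs × 5637 = 1249 kg VSS/d.
R_O = Q·(S₀ − S) − 1.42·P_X = 5637 − 1.42 × 1249 = 3864 kg O₂/d.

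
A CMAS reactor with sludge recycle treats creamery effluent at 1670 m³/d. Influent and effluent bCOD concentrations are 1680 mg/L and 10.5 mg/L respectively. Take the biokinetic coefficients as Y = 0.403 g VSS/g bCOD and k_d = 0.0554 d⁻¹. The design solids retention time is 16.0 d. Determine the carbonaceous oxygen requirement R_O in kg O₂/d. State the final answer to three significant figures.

R_O ≈ 1940 kg O₂/d

The observed yield is Y_obs = Y/(1 + k_d·θ_c) = 0.403 / (1 + 0.0554 × 16.0) = 0.403 / 1.886 = 0.2136 g VSS per g bCOD removed.
Mass of bCOD removed per day: Q(S₀ − S) = 1670 × 1670 g/m³ = 2788 kg/d.
Biomass synthesised: P_X = Y_obs × 2788 = 595.6 kg VSS/d.
Carbonaceous O₂ demand = substrate oxidised − cell-mass equivalent = 2788 − 1.42 × 595.6 = 1942 kg O₂/d.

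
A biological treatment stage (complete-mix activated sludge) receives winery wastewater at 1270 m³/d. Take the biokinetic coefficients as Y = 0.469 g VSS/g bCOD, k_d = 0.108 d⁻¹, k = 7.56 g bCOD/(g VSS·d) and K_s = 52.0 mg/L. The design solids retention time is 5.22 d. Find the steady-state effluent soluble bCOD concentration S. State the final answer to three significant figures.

S ≈ 4.80 mg/L

For a completely mixed reactor with recycle the Lawrence–McCarty relation gives S = K_s·(1 + k_d·θ_c) / [θ_c·(Y·k − k_d) − 1] = 52.0 × (1 + 0.108 × 5.22) / [5.22 × (0.469 × 7.56 − 0.108) − 1] = 81.32 / 16.94 = 4.799 mg/L.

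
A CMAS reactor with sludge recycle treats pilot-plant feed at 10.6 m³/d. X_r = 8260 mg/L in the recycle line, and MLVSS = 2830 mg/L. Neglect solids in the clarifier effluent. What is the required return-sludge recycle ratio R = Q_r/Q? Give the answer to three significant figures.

R ≈ 0.521

Mass balance around the secondary clarifier (neglecting effluent solids): R = X / (X_r − X) = 2830 / (8260 − 2830) = 0.5212.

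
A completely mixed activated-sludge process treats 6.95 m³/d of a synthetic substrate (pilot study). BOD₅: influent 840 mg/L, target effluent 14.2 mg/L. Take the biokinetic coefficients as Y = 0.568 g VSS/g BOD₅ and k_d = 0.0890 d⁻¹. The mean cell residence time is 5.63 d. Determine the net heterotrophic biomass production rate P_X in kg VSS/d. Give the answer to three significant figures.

Correct the yield for decay: Y_obs = Y/(1 + k_d θ_c) = 0.568 / (1 + 0.0890 × 5.63) = 0.568 / 1.501 = 0.3784.
Substrate removed = Q·(S₀ − S) = 6.95 m³/d × (840 − 14.2) g/m³ = 5.74×10^3 g/d = 5.739 kg/d.
Net biomass production P_X = Y_obs × Q·(S₀ − S) = 0.3784 × 5.739 = 2.172 kg VSS/d.

P_X ≈ 2.17 kg VSS/d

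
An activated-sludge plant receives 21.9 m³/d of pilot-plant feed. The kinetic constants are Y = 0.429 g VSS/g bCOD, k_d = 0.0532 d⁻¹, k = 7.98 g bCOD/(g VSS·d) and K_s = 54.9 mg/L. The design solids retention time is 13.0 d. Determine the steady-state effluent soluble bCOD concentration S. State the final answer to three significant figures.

S ≈ 2.17 mg/L

For a completely mixed reactor with recycle the Lawrence–McCarty relation gives S = K_s·(1 + k_d·θ_c) / [θ_c·(Y·k − k_d) − 1] = 54.9 × (1 + 0.0532 × 13.0) / [13.0 × (0.429 × 7.98 − 0.0532) − 1] = 92.87 / 42.81 = 2.169 mg/L.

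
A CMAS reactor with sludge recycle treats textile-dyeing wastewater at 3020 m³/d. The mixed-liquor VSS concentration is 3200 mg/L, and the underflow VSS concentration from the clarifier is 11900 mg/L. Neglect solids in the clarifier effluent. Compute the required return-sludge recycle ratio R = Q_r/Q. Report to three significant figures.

R ≈ 0.368

R = Q_r/Q = X/(X_r − X) = 3200 / (11900 − 3200) = 0.3678.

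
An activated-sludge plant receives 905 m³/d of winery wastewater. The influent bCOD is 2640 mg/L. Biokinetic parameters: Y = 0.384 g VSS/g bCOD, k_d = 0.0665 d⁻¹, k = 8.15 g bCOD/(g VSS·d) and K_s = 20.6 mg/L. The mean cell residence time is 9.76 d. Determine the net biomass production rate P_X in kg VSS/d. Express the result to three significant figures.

Effluent substrate depends only on kinetics and SRT: S = K_s(1 + k_d θ_c) / [θ_c(Yk − k_d) − 1] = 20.6 × (1 + 0.0665 × 9.76) / [9.76 × (0.384 × 8.15 − 0.0665) − 1] = 33.97 / 28.90 = 1.176 mg/L.
The observed yield is Y_obs = Y/(1 + k_d·θ_c) = 0.384 / (1 + 0.0665 × 9.76) = 0.384 / 1.649 = 0.2329 g VSS per g bCOD removed.
Q·(S₀ − S) = 905 × (2640 − 1.18) × 10⁻³ = 2388 kg/d removed.
So the net sludge growth is P_X = 0.2329 × 2388 = 556.1 kg VSS/d.

P_X ≈ 556 kg VSS/d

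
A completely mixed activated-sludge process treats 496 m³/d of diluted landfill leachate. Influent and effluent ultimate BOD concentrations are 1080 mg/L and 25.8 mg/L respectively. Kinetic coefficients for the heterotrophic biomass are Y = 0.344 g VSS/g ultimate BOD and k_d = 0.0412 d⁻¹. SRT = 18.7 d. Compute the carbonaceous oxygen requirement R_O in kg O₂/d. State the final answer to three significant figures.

R_O ≈ 379 kg O₂/d

Y_obs = Y / (1 + k_d θ_c) = 0.344 / (1 + 0.0412 × 18.7) = 0.344 / 1.770 = 0.1943.
ΔS = 1080 − 25.8 = 1054 mg/L, so the substrate removal rate is 496 × 1054/1000 = 522.9 kg ultimate BOD/d.
Net sludge production P_X = 0.1943 × 522.9 = 101.6 kg VSS/d.
R_O = Q·(S₀ − S) − 1.42·P_X = 522.9 − 1.42 × 101.6 = 378.6 kg O₂/d.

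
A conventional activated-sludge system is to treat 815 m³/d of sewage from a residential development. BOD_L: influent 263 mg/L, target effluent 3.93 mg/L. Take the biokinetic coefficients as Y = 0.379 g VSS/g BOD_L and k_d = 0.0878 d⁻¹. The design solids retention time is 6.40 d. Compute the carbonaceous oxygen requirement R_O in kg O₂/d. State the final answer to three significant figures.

R_O ≈ 138 kg O₂/d

Y_obs = Y / (1 + k_d θ_c) = 0.379 / (1 + 0.0878 × 6.40) = 0.379 / 1.562 = 0.2427.
Mass of BOD_L removed per day: Q(S₀ − S) = 815 × 259.1 g/m³ = 211.1 kg/d.
Net sludge production P_X = 0.2427 × 211.1 = 51.23 kg VSS/d.
R_O = Q·ΔS − 1.42 P_X = 211.1 − 72.75 = 138.4 kg O₂/d.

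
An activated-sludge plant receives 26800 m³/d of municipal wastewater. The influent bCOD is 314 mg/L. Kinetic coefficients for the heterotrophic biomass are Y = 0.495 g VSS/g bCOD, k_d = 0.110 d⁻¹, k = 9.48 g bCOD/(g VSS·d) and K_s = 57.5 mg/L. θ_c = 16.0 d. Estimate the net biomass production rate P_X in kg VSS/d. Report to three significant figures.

P_X ≈ 1500 kg VSS/d

From the Monod/SRT balance for a CMAS, S = K_s·(1+k_d θ_c)/[θ_c·(Y k − k_d) − 1] = 57.5 × (1 + 0.110 × 16.0) / [16.0 × (0.495 × 9.48 − 0.110) − 1] = 158.7 / 72.32 = 2.194 mg/L.
Observed yield with endogenous decay: Y_obs = Y / (1 + k_d·θ_c) = 0.495 / (1 + 0.110 × 16.0) = 0.495 / 2.760 = 0.1793 g VSS/g bCOD.
Substrate removed = Q·(S₀ − S) = 26800 m³/d × (314 − 2.19) g/m³ = 8.36×10^6 g/d = 8357 kg/d.
So the net sludge growth is P_X = 0.1793 × 8357 = 1499 kg VSS/d.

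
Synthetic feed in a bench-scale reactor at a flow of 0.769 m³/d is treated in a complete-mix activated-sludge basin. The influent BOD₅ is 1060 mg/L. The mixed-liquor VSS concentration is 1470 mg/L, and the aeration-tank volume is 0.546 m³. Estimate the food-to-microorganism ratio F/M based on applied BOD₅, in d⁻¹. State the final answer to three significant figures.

F/M ≈ 1.02 d⁻¹

Food-to-microorganism ratio F/M = Q S₀ / (V X) = 0.769 × 1060 / (0.5460 × 1470) = 1.016 d⁻¹.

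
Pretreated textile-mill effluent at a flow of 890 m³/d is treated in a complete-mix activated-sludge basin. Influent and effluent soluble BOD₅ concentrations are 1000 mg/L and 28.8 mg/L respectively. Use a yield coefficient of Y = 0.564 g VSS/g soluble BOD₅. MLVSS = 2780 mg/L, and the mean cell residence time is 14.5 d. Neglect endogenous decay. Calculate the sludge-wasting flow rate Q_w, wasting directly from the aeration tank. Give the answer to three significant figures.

Q_w ≈ 175 m³/d

With k_d = 0 the design equation reduces to V = Y Q (S₀−S) θ_c / X = 0.564 × 890 × (1000 − 28.8) × 14.5 / 2780 = 2543 m³.
For wasting at MLVSS concentration, Q_w = V/θ_c = 2543/14.5 = 175.4 m³/d.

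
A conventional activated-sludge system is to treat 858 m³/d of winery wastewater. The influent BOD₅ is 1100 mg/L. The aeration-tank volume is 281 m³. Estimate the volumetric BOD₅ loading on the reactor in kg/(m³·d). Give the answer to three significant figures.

Applied BOD₅ load per unit volume = Q·S₀/V = (858 × 1100/1000)/281.0 = 3.359 kg BOD₅·m⁻³·d⁻¹.

L_v ≈ 3.36 kg BOD₅/(m³·d)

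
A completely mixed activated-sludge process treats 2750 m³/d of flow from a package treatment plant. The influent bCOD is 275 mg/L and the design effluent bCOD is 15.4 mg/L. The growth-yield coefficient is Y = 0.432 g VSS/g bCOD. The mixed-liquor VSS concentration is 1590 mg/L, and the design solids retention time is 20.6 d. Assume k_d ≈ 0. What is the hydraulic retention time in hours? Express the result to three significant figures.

Biomass mass balance (decay neglected): V·X = Y·Q·(S₀ − S)·θ_c, so V = 0.432 × 2750 × (275 − 15.4) × 20.6 / 1590 = 3996 m³.
τ = V/Q = 3996/2750 = 1.453 d, or 34.87 h.

τ ≈ 34.9 h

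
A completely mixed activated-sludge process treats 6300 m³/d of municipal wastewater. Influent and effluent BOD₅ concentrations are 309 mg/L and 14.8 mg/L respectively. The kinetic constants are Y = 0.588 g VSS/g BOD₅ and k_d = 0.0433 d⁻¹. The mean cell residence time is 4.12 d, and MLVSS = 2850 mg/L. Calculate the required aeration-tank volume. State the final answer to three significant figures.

Steady-state biomass mass balance: V·X·(1 + k_d·θ_c) = Y·Q·(S₀ − S)·θ_c, so V = 0.588 × 6300 × (309 − 14.8) × 4.12 / [2850 × (1 + 0.0433 × 4.12)] = 4.49×10^6 / 3358 = 1337 m³.

V ≈ 1340 m³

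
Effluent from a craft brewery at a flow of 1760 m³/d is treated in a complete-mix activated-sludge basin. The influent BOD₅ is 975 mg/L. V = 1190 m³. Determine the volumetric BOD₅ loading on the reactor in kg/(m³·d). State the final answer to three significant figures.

L_v ≈ 1.44 kg BOD₅/(m³·d)

L_v = Q S₀ / V = 1760 × 975 × 10⁻³ / 1190 = 1.442 kg/(m³·d).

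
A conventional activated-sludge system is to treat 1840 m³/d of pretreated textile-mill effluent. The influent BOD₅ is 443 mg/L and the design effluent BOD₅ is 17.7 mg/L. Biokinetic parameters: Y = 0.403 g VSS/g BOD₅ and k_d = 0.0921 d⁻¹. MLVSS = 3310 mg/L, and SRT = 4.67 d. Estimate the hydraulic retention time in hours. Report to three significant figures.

From the SRT design equation V = Y Q (S₀−S) θ_c / [X (1 + k_d θ_c)] = 0.403 × 1840 × (443 − 17.7) × 4.67 / [3310 × (1 + 0.0921 × 4.67)] = 1.47×10^6 / 4734 = 311.1 m³.
HRT = V/Q = 311.1 m³ / 1840 m³·d⁻¹ = 0.1691 d × 24 = 4.058 h.

τ ≈ 4.06 h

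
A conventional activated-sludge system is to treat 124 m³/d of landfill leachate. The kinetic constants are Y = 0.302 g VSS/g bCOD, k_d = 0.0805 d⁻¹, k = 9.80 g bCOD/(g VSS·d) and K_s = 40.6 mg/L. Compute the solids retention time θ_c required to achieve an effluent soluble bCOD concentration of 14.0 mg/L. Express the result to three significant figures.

θ_c ≈ 1.47 d

At the target effluent, Y k S/(K_s+S) = 0.302×9.80×14.0/54.60 = 0.7589 d⁻¹.
Then 1/θ_c = μ − k_d = 0.7589 − 0.0805 = 0.6784 d⁻¹, giving θ_c = 1.474 d.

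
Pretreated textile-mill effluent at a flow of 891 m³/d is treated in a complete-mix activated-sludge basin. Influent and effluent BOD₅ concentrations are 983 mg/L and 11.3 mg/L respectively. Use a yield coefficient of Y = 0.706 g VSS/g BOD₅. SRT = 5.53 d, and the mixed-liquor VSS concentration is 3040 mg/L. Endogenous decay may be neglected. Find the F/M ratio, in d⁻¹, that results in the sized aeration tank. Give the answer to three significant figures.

V·X = Y·Q·ΔS·θ_c gives V = 0.706 × 891 × (983 − 11.3) × 5.53 / 3040 = 1112 m³.
F/M = applied load / biomass = Q·S₀/(V·X) = 891 × 983 / (1112 × 3040) = 0.2591 d⁻¹.

F/M ≈ 0.259 d⁻¹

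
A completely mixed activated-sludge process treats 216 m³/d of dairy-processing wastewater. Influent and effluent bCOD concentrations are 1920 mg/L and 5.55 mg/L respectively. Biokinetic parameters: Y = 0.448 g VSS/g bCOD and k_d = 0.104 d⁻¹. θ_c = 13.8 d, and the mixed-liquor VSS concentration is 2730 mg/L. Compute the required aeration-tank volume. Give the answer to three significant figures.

Steady-state biomass mass balance: V·X·(1 + k_d·θ_c) = Y·Q·(S₀ − S)·θ_c, so V = 0.448 × 216 × (1920 − 5.55) × 13.8 / [2730 × (1 + 0.104 × 13.8)] = 2.56×10^6 / 6648 = 384.6 m³.

V ≈ 385 m³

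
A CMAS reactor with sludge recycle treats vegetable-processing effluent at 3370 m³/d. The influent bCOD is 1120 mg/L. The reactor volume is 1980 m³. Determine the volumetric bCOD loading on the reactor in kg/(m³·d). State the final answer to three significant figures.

L_v ≈ 1.91 kg bCOD/(m³·d)

Volumetric loading L_v = Q·S₀ / V = 3370 × 1120 g/m³ / 1980 m³ = 1906 g/(m³·d) = 1.906 kg bCOD/(m³·d).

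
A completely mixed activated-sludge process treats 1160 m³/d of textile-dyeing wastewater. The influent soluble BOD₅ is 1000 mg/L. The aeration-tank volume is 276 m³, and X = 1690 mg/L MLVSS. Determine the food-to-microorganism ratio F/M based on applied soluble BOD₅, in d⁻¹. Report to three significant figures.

F/M = applied load / biomass = Q·S₀/(V·X) = 1160 × 1000 / (276.0 × 1690) = 2.487 d⁻¹.

F/M ≈ 2.49 d⁻¹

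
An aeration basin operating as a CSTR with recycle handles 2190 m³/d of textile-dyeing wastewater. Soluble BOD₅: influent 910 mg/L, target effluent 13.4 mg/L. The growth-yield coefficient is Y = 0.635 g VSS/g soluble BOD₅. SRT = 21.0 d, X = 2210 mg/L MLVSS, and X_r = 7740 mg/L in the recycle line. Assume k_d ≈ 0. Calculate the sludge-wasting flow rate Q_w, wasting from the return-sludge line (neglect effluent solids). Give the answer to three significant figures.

Q_w ≈ 161 m³/d

V·X = Y·Q·ΔS·θ_c gives V = 0.635 × 2190 × (910 − 13.4) × 21.0 / 2210 = 11848 m³.
θ_c = V·X/(Q_w·X_r) when wasting from the recycle, so Q_w = V·X/(θ_c·X_r) = 11848 × 2210 / (21.0 × 7740) = 161.1 m³/d.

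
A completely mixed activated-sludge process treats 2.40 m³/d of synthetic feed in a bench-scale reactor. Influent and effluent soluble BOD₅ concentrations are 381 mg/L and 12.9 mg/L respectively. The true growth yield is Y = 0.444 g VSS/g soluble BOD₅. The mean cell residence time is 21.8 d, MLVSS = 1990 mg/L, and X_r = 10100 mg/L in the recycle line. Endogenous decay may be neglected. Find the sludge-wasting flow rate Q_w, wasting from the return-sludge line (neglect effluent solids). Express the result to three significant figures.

With k_d = 0 the design equation reduces to V = Y Q (S₀−S) θ_c / X = 0.444 × 2.40 × (381 − 12.9) × 21.8 / 1990 = 4.297 m³.
Q_w = (V·X)/(θ_c X_r) = 4.297 × 1990 / (21.8 × 10100) = 0.03884 m³/d.

Q_w ≈ 0.0388 m³/d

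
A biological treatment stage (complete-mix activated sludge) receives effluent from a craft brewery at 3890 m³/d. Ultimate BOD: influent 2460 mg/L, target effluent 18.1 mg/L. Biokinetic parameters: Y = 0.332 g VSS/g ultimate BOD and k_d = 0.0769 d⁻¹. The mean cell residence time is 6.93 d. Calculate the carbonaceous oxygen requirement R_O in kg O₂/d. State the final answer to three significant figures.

Y_obs = Y / (1 + k_d θ_c) = 0.332 / (1 + 0.0769 × 6.93) = 0.332 / 1.533 = 0.2166.
Q·(S₀ − S) = 3890 × (2460 − 18.1) × 10⁻³ = 9499 kg/d removed.
P_X = Y_obs·Q·(S₀ − S) = 0.2166 × 9499 = 2057 kg VSS/d.
R_O = Q·ΔS − 1.42 P_X = 9499 − 2921 = 6578 kg O₂/d.

R_O ≈ 6580 kg O₂/d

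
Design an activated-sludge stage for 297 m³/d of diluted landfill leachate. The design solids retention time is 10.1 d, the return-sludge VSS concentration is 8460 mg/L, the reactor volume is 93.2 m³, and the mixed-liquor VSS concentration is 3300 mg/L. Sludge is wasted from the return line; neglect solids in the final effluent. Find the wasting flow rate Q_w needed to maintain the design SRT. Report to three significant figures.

Q_w ≈ 3.60 m³/d

Q_w = (V·X)/(θ_c X_r) = 93.20 × 3300 / (10.1 × 8460) = 3.599 m³/d.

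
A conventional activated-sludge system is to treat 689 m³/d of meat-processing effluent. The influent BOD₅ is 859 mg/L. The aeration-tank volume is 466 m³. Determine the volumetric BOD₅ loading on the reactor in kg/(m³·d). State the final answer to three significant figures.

Applied BOD₅ load per unit volume = Q·S₀/V = (689 × 859/1000)/466.0 = 1.270 kg BOD₅·m⁻³·d⁻¹.

L_v ≈ 1.27 kg BOD₅/(m³·d)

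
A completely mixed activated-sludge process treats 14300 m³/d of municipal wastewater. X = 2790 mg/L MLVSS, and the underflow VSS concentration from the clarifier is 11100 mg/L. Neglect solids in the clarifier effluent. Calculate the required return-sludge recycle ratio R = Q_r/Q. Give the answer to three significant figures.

R = Q_r/Q = X/(X_r − X) = 2790 / (11100 − 2790) = 0.3357.

R ≈ 0.336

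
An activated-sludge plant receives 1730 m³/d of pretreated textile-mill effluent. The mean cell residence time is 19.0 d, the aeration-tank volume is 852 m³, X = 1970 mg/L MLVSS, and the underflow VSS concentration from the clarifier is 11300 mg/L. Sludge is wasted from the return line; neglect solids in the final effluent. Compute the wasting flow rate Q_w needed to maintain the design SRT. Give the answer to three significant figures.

Q_w ≈ 7.82 m³/d

θ_c = V·X/(Q_w·X_r) when wasting from the recycle, so Q_w = V·X/(θ_c·X_r) = 852.0 × 1970 / (19.0 × 11300) = 7.818 m³/d.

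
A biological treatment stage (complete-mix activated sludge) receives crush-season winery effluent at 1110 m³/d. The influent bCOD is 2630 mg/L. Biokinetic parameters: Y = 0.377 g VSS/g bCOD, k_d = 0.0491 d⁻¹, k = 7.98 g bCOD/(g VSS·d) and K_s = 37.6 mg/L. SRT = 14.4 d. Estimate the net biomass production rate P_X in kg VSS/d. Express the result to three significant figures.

Effluent substrate depends only on kinetics and SRT: S = K_s(1 + k_d θ_c) / [θ_c(Yk − k_d) − 1] = 37.6 × (1 + 0.0491 × 14.4) / [14.4 × (0.377 × 7.98 − 0.0491) − 1] = 64.18 / 41.61 = 1.542 mg/L.
Correct the yield for decay: Y_obs = Y/(1 + k_d θ_c) = 0.377 / (1 + 0.0491 × 14.4) = 0.377 / 1.707 = 0.2209.
Substrate removed = Q·(S₀ − S) = 1110 m³/d × (2630 − 1.54) g/m³ = 2.92×10^6 g/d = 2918 kg/d.
Net biomass production P_X = Y_obs × Q·(S₀ − S) = 0.2209 × 2918 = 644.4 kg VSS/d.

P_X ≈ 644 kg VSS/d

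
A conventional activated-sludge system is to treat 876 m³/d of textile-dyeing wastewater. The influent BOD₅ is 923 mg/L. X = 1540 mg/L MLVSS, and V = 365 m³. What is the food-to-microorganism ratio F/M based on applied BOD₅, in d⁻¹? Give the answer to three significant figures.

F/M ≈ 1.44 d⁻¹

F/M = applied load / biomass = Q·S₀/(V·X) = 876 × 923 / (365.0 × 1540) = 1.438 d⁻¹.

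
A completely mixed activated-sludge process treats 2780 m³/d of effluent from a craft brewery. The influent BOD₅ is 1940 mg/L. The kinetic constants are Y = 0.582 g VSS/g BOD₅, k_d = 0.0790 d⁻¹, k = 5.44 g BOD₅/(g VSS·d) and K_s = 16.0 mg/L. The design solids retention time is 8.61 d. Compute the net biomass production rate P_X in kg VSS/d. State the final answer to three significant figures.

Effluent substrate depends only on kinetics and SRT: S = K_s(1 + k_d θ_c) / [θ_c(Yk − k_d) − 1] = 16.0 × (1 + 0.0790 × 8.61) / [8.61 × (0.582 × 5.44 − 0.0790) − 1] = 26.88 / 25.58 = 1.051 mg/L.
Observed yield with endogenous decay: Y_obs = Y / (1 + k_d·θ_c) = 0.582 / (1 + 0.0790 × 8.61) = 0.582 / 1.680 = 0.3464 g VSS/g BOD₅.
Q·(S₀ − S) = 2780 × (1940 − 1.05) × 10⁻³ = 5390 kg/d removed.
Net biomass production P_X = Y_obs × Q·(S₀ − S) = 0.3464 × 5390 = 1867 kg VSS/d.

P_X ≈ 1870 kg VSS/d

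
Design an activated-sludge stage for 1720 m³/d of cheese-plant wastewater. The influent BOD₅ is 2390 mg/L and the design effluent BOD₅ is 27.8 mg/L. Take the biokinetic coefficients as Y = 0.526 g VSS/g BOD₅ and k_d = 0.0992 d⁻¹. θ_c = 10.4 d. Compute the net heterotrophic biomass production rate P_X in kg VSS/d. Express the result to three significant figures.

P_X ≈ 1050 kg VSS/d

Observed yield with endogenous decay: Y_obs = Y / (1 + k_d·θ_c) = 0.526 / (1 + 0.0992 × 10.4) = 0.526 / 2.032 = 0.2589 g VSS/g BOD₅.
Mass of BOD₅ removed per day: Q(S₀ − S) = 1720 × 2362 g/m³ = 4063 kg/d.
Net biomass production P_X = Y_obs × Q·(S₀ − S) = 0.2589 × 4063 = 1052 kg VSS/d.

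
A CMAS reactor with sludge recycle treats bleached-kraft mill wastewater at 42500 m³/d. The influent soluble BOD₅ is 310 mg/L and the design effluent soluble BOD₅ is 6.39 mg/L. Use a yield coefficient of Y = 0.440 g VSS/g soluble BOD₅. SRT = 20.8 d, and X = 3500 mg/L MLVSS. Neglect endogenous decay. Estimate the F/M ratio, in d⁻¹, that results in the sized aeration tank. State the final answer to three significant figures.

F/M ≈ 0.112 d⁻¹

With k_d = 0 the design equation reduces to V = Y Q (S₀−S) θ_c / X = 0.440 × 42500 × (310 − 6.39) × 20.8 / 3500 = 33741 m³.
Food-to-microorganism ratio F/M = Q S₀ / (V X) = 42500 × 310 / (33741 × 3500) = 0.1116 d⁻¹.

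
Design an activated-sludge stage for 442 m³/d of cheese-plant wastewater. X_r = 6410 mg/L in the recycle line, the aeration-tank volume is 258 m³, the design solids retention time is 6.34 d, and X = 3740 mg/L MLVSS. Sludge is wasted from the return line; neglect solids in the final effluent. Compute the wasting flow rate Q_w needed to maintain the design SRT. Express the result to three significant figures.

θ_c = V·X/(Q_w·X_r) when wasting from the recycle, so Q_w = V·X/(θ_c·X_r) = 258.0 × 3740 / (6.34 × 6410) = 23.74 m³/d.

Q_w ≈ 23.7 m³/d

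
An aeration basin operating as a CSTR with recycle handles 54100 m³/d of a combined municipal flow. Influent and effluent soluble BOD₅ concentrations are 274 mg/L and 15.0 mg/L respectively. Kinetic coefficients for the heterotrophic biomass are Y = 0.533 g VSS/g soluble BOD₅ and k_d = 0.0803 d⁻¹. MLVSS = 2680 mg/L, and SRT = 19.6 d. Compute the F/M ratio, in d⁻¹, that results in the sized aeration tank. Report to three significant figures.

Steady-state biomass mass balance: V·X·(1 + k_d·θ_c) = Y·Q·(S₀ − S)·θ_c, so V = 0.533 × 54100 × (274 − 15.0) × 19.6 / [2680 × (1 + 0.0803 × 19.6)] = 1.46×10^8 / 6898 = 21221 m³.
Food-to-microorganism ratio F/M = Q S₀ / (V X) = 54100 × 274 / (21221 × 2680) = 0.2606 d⁻¹.

F/M ≈ 0.261 d⁻¹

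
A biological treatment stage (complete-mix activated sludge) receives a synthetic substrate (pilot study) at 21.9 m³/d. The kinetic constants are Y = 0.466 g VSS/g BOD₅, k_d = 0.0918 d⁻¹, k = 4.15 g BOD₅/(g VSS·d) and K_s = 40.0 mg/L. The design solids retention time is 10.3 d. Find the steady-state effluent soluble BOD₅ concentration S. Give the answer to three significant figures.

For a completely mixed reactor with recycle the Lawrence–McCarty relation gives S = K_s·(1 + k_d·θ_c) / [θ_c·(Y·k − k_d) − 1] = 40.0 × (1 + 0.0918 × 10.3) / [10.3 × (0.466 × 4.15 − 0.0918) − 1] = 77.82 / 17.97 = 4.330 mg/L.

S ≈ 4.33 mg/L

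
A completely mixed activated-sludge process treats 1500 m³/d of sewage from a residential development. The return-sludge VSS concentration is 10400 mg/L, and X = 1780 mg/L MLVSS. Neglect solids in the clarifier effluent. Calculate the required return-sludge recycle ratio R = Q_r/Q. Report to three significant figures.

R = Q_r/Q = X/(X_r − X) = 1780 / (10400 − 1780) = 0.2065.

R ≈ 0.206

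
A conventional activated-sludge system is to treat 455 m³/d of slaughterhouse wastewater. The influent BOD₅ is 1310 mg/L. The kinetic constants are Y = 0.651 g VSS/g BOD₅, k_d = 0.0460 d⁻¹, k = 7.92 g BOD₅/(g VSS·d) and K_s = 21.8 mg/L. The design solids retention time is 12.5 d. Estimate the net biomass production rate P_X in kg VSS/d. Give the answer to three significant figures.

For a completely mixed reactor with recycle the Lawrence–McCarty relation gives S = K_s·(1 + k_d·θ_c) / [θ_c·(Y·k − k_d) − 1] = 21.8 × (1 + 0.0460 × 12.5) / [12.5 × (0.651 × 7.92 − 0.0460) − 1] = 34.34 / 62.87 = 0.5461 mg/L.
Observed yield with endogenous decay: Y_obs = Y / (1 + k_d·θ_c) = 0.651 / (1 + 0.0460 × 12.5) = 0.651 / 1.575 = 0.4133 g VSS/g BOD₅.
Substrate removed = Q·(S₀ − S) = 455 m³/d × (1310 − 0.546) g/m³ = 5.96×10^5 g/d = 595.8 kg/d.
So the net sludge growth is P_X = 0.4133 × 595.8 = 246.3 kg VSS/d.

P_X ≈ 246 kg VSS/d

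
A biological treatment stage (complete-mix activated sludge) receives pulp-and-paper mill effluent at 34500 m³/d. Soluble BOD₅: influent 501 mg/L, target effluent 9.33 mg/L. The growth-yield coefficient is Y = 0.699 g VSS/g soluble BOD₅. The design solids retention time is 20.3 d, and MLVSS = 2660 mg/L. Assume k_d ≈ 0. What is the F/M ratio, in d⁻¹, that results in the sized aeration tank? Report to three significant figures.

F/M ≈ 0.0718 d⁻¹

With k_d = 0 the design equation reduces to V = Y Q (S₀−S) θ_c / X = 0.699 × 34500 × (501 − 9.33) × 20.3 / 2660 = 90487 m³.
Food-to-microorganism ratio F/M = Q S₀ / (V X) = 34500 × 501 / (90487 × 2660) = 0.07181 d⁻¹.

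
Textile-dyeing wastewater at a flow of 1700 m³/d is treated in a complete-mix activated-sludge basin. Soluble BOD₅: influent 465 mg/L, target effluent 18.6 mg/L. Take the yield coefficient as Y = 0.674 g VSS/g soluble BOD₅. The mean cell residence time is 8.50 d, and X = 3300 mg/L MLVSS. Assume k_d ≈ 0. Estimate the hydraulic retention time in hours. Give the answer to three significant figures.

With k_d = 0 the design equation reduces to V = Y Q (S₀−S) θ_c / X = 0.674 × 1700 × (465 − 18.6) × 8.50 / 3300 = 1317 m³.
τ = V/Q = 1317/1700 = 0.7750 d, or 18.60 h.

τ ≈ 18.6 h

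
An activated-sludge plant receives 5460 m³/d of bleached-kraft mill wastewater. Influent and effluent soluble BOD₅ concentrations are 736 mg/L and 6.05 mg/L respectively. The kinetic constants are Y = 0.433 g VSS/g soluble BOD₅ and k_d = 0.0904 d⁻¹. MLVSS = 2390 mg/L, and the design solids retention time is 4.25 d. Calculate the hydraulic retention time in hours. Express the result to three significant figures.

τ ≈ 9.75 h

From the SRT design equation V = Y Q (S₀−S) θ_c / [X (1 + k_d θ_c)] = 0.433 × 5460 × (736 − 6.05) × 4.25 / [2390 × (1 + 0.0904 × 4.25)] = 7.33×10^6 / 3308 = 2217 m³.
HRT = V/Q = 2217 m³ / 5460 m³·d⁻¹ = 0.4060 d × 24 = 9.745 h.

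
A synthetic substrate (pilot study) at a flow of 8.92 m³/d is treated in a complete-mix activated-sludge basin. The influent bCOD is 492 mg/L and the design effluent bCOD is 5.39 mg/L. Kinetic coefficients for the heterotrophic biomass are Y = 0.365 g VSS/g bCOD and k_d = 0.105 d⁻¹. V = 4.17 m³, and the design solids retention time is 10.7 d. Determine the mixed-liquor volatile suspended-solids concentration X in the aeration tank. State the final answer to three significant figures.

X ≈ 1910 mg/L

X = Y·Q·ΔS·θ_c / [V·(1 + k_d θ_c)] = 0.365 × 8.92 × (492 − 5.39) × 10.7 / [4.17 × (1 + 0.105 × 10.7)] = 1914 mg/L.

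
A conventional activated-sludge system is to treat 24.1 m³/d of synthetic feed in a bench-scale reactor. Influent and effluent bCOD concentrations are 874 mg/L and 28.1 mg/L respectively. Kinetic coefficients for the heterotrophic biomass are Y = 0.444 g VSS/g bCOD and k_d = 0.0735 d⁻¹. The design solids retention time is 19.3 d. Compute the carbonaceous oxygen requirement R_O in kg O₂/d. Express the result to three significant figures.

The observed yield is Y_obs = Y/(1 + k_d·θ_c) = 0.444 / (1 + 0.0735 × 19.3) = 0.444 / 2.419 = 0.1836 g VSS per g bCOD removed.
Q·(S₀ − S) = 24.1 × (874 − 28.1) × 10⁻³ = 20.39 kg/d removed.
Biomass synthesised: P_X = Y_obs × 20.39 = 3.743 kg VSS/d.
R_O = Q·(S₀ − S) − 1.42·P_X = 20.39 − 1.42 × 3.743 = 15.07 kg O₂/d.

R_O ≈ 15.1 kg O₂/d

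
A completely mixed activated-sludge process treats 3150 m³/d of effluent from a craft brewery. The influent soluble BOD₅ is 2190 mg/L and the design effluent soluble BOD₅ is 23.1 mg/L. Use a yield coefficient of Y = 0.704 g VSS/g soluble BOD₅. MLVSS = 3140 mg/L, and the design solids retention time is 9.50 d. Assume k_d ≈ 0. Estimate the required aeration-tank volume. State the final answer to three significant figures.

Biomass mass balance (decay neglected): V·X = Y·Q·(S₀ − S)·θ_c, so V = 0.704 × 3150 × (2190 − 23.1) × 9.50 / 3140 = 14538 m³.

V ≈ 14500 m³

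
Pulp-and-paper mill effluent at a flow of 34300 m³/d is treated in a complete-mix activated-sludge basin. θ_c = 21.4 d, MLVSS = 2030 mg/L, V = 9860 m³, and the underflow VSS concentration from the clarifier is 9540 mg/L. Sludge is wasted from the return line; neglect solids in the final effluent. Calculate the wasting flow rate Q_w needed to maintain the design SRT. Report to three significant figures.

Q_w ≈ 98.0 m³/d

θ_c = V·X/(Q_w·X_r) when wasting from the recycle, so Q_w = V·X/(θ_c·X_r) = 9860 × 2030 / (21.4 × 9540) = 98.04 m³/d.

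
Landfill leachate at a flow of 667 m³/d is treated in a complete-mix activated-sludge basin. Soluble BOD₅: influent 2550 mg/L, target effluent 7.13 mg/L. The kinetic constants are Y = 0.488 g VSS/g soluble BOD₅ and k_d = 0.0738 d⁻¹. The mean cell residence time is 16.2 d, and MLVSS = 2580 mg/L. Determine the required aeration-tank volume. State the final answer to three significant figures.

Rearranging the biomass balance for a CMAS with decay, V = Y·Q·ΔS·θ_c / [X·(1+k_d θ_c)] = 0.488 × 667 × (2550 − 7.13) × 16.2 / [2580 × (1 + 0.0738 × 16.2)] = 1.34×10^7 / 5665 = 2367 m³.

V ≈ 2370 m³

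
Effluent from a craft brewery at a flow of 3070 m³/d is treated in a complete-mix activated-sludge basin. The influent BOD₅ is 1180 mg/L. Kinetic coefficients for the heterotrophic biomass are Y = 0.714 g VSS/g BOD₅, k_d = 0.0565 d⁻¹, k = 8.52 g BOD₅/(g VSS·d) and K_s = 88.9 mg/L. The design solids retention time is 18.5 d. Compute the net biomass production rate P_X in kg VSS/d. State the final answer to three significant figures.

From the Monod/SRT balance for a CMAS, S = K_s·(1+k_d θ_c)/[θ_c·(Y k − k_d) − 1] = 88.9 × (1 + 0.0565 × 18.5) / [18.5 × (0.714 × 8.52 − 0.0565) − 1] = 181.8 / 110.5 = 1.646 mg/L.
Y_obs = Y / (1 + k_d θ_c) = 0.714 / (1 + 0.0565 × 18.5) = 0.714 / 2.045 = 0.3491.
ΔS = 1180 − 1.65 = 1178 mg/L, so the substrate removal rate is 3070 × 1178/1000 = 3618 kg BOD₅/d.
Net biomass production P_X = Y_obs × Q·(S₀ − S) = 0.3491 × 3618 = 1263 kg VSS/d.

P_X ≈ 1260 kg VSS/d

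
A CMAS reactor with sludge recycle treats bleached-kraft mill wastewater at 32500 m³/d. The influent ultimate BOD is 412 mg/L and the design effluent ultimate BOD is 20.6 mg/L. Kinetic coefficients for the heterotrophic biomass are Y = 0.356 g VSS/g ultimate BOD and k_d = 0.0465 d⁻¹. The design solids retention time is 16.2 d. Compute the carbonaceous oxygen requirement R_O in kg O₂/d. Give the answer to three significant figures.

R_O ≈ 9050 kg O₂/d

The observed yield is Y_obs = Y/(1 + k_d·θ_c) = 0.356 / (1 + 0.0465 × 16.2) = 0.356 / 1.753 = 0.2030 g VSS per g ultimate BOD removed.
Mass of ultimate BOD removed per day: Q(S₀ − S) = 32500 × 391.4 g/m³ = 12720 kg/d.
Biomass synthesised: P_X = Y_obs × 12720 = 2583 kg VSS/d.
Carbonaceous O₂ demand = substrate oxidised − cell-mass equivalent = 12720 − 1.42 × 2583 = 9053 kg O₂/d.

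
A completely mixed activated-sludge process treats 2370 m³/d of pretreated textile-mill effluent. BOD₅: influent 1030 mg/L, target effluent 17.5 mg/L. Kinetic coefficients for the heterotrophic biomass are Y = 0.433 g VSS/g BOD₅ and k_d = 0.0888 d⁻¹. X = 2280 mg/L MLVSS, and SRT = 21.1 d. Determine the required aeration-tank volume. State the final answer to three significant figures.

V ≈ 3350 m³

Rearranging the biomass balance for a CMAS with decay, V = Y·Q·ΔS·θ_c / [X·(1+k_d θ_c)] = 0.433 × 2370 × (1030 − 17.5) × 21.1 / [2280 × (1 + 0.0888 × 21.1)] = 2.19×10^7 / 6552 = 3346 m³.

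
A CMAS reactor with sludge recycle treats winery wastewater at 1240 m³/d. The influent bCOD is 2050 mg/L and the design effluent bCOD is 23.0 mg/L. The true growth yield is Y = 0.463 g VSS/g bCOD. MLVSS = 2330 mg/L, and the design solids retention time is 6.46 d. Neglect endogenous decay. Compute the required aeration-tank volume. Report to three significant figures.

V ≈ 3230 m³

Biomass mass balance (decay neglected): V·X = Y·Q·(S₀ − S)·θ_c, so V = 0.463 × 1240 × (2050 − 23.0) × 6.46 / 2330 = 3227 m³.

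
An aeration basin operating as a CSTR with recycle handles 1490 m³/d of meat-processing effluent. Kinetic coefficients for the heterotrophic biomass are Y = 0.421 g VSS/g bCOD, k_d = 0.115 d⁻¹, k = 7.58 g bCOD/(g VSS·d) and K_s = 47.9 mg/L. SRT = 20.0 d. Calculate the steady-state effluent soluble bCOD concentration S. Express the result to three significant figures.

S ≈ 2.61 mg/L

For a completely mixed reactor with recycle the Lawrence–McCarty relation gives S = K_s·(1 + k_d·θ_c) / [θ_c·(Y·k − k_d) − 1] = 47.9 × (1 + 0.115 × 20.0) / [20.0 × (0.421 × 7.58 − 0.115) − 1] = 158.1 / 60.52 = 2.612 mg/L.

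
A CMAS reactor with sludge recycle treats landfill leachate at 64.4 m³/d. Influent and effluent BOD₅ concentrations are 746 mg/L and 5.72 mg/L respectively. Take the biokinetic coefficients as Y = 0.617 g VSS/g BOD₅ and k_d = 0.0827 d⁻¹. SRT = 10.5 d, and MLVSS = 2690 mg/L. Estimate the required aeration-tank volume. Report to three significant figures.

V ≈ 61.5 m³

Rearranging the biomass balance for a CMAS with decay, V = Y·Q·ΔS·θ_c / [X·(1+k_d θ_c)] = 0.617 × 64.4 × (746 − 5.72) × 10.5 / [2690 × (1 + 0.0827 × 10.5)] = 3.09×10^5 / 5026 = 61.45 m³.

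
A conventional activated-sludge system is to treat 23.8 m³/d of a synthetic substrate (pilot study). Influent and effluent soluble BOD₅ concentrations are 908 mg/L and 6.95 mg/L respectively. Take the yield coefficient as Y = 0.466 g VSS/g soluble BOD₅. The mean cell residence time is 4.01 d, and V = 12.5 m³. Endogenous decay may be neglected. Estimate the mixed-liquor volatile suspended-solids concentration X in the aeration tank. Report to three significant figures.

X ≈ 3210 mg/L

From V·X = Y·Q·(S₀ − S)·θ_c (decay neglected): X = 0.466 × 23.8 × (908 − 6.95) × 4.01 / 12.5 = 3206 mg/L.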